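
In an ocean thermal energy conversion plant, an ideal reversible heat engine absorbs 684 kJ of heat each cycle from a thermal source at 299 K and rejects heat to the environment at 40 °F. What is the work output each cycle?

W ≈ 49.0 kJ

T_C = 40 °F → (40 − 32) × 5/9 = 4.44 °C = 277.59 K.
Carnot efficiency: η = 1 − T_C/T_H = 1 − 277.59/299.00 = 0.0716.
W = η·Q_H = 0.0716 × 684 = 49.0 kJ.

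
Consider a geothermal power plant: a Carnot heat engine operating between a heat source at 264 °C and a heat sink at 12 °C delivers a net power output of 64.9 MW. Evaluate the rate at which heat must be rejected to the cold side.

T_H = 264 °C → 264 + 273.15 = 537.15 K.
T_C = 12 °C → 12 + 273.15 = 285.15 K.
The Carnot efficiency is η = 1 − T_C/T_H = 1 − 285.15/537.15 = 0.4691.
Since Q_C/Q_H = T_C/T_H and Q_H = W/η, Q_C = W·T_C/(T_H − T_C) = 64.9 × 285.15/252.00 = 73.4 MW.

Q̇_C ≈ 73.4 MW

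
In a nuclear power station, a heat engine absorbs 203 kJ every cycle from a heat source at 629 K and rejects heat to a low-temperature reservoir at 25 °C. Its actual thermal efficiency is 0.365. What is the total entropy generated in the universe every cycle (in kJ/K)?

ΔS_univ ≈ 0.110 kJ/K

T_C = 25 °C → 25 + 273.15 = 298.15 K.
W = η·Q_H = 0.365 × 203 = 74.09 kJ, so Q_C = Q_H − W = 128.9 kJ.
The hot reservoir loses entropy Q_H/T_H = 203/629.00 = 0.3227 kJ/K; the cold reservoir gains Q_C/T_C = 128.9/298.15 = 0.4323 kJ/K.
ΔS_univ = −Q_H/T_H + Q_C/T_C = 0.110 kJ/K (> 0, since η = 0.365 < η_Carnot = 0.526).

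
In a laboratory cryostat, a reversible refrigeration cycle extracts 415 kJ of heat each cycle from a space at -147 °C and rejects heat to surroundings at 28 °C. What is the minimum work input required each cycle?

T_H = 28 °C → 28 + 273.15 = 301.15 K.
T_C = -147 °C → -147 + 273.15 = 126.15 K.
Carnot COP: COP_R = T_C/(T_H − T_C) = 126.15/175.00 = 0.7209.
W = Q_C/COP_R = 415/0.7209 = 576 kJ.

W_in ≈ 576 kJ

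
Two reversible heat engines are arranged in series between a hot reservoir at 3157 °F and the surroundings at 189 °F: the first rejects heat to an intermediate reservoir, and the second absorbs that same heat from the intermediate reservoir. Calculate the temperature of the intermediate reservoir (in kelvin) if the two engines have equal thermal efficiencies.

T_H = 3157 °F → (3157 − 32) × 5/9 = 1736.11 °C = 2009.26 K.
T_C = 189 °F → (189 − 32) × 5/9 = 87.22 °C = 360.37 K.
Equal efficiencies require 1 − T_m/T_H = 1 − T_C/T_m, i.e. T_m/T_H = T_C/T_m, so T_m = √(T_H·T_C) = √(2009.26 × 360.37) = 851 K.

T_m ≈ 851 K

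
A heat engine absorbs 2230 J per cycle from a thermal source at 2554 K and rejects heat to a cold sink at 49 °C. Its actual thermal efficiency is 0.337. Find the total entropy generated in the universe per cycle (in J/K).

T_C = 49 °C → 49 + 273.15 = 322.15 K.
W = η·Q_H = 0.337 × 2230 = 751.5 J, so Q_C = Q_H − W = 1478 J.
Reservoir entropy changes: ΔS_H = −Q_H/T_H = −2230/2554.00 = -0.8731 J/K and ΔS_C = +Q_C/T_C = 1478/322.15 = 4.589 J/K.
ΔS_univ = −Q_H/T_H + Q_C/T_C = 3.72 J/K (> 0, since η = 0.337 < η_Carnot = 0.874).

ΔS_univ ≈ 3.72 J/K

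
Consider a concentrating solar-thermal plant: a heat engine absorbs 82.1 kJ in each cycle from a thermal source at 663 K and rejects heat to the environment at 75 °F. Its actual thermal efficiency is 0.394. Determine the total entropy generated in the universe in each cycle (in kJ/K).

T_C = 75 °F → (75 − 32) × 5/9 = 23.89 °C = 297.04 K.
W = η·Q_H = 0.394 × 82.1 = 32.35 kJ, so Q_C = Q_H − W = 49.75 kJ.
Reservoir entropy changes: ΔS_H = −Q_H/T_H = −82.1/663.00 = -0.1238 kJ/K and ΔS_C = +Q_C/T_C = 49.75/297.04 = 0.1675 kJ/K.
ΔS_univ = −Q_H/T_H + Q_C/T_C = 0.0437 kJ/K (> 0, since η = 0.394 < η_Carnot = 0.552).

ΔS_univ ≈ 0.0437 kJ/K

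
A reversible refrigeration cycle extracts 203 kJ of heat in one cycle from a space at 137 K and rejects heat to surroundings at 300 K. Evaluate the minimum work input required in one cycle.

The reversible coefficient of performance is COP_R = T_C/(T_H − T_C) = 137.00/163.00 = 0.8405.
W = Q_C/COP_R = 203/0.8405 = 242 kJ.

W_in ≈ 242 kJ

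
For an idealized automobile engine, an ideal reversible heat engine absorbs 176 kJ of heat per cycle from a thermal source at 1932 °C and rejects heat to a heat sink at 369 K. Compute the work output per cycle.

W ≈ 147 kJ

T_H = 1932 °C → 1932 + 273.15 = 2205.15 K.
η_rev = 1 − T_C/T_H = 1 − 369.00/2205.15 = 0.8327.
W = η·Q_H = 0.8327 × 176 = 147 kJ.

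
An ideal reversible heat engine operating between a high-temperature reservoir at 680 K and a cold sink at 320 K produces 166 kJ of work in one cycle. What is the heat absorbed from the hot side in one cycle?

The Carnot efficiency is η = 1 − T_C/T_H = 1 − 320.00/680.00 = 0.5294.
Q_H = W/η = 166/0.5294 = 314 kJ.

Q_H ≈ 314 kJ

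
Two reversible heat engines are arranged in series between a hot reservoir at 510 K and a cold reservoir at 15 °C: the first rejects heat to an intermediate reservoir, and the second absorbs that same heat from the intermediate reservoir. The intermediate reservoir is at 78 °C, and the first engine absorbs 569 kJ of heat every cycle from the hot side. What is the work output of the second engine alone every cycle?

W₂ ≈ 70.3 kJ

T_C = 15 °C → 15 + 273.15 = 288.15 K.
T_m = 78 °C → 78 + 273.15 = 351.15 K.
Heat entering the second stage: Q_m = Q_H·(T_m/T_H) = 569 × 351.15/510.00 = 392 kJ.
Second-stage efficiency η₂ = 1 − T_C/T_m = 1 − 288.15/351.15 = 0.1794, so W₂ = η₂·Q_m = 70.3 kJ.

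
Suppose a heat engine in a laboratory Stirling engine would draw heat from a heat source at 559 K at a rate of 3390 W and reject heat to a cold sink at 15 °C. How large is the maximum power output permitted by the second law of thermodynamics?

Ẇ_max ≈ 1640 W

T_C = 15 °C → 15 + 273.15 = 288.15 K.
The second-law ceiling is the Carnot efficiency, η_max = 1 − T_C/T_H = 1 − 288.15/559.00 = 0.4845.
W_max = η_max · Q_H = 0.4845 × 3390 = 1640 W.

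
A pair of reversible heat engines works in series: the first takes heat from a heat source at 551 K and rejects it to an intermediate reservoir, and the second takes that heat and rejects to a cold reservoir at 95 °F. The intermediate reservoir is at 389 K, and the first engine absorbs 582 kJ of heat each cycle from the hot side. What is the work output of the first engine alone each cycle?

T_C = 95 °F → (95 − 32) × 5/9 = 35.00 °C = 308.15 K.
First-stage efficiency η₁ = 1 − T_m/T_H = 1 − 389.00/551.00 = 0.2940.
W₁ = η₁·Q_H = 0.2940 × 582 = 171 kJ.

W₁ ≈ 171 kJ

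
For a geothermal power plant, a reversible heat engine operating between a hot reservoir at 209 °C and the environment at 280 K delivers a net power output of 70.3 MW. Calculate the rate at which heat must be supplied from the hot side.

T_H = 209 °C → 209 + 273.15 = 482.15 K.
Carnot efficiency: η = 1 − T_C/T_H = 1 − 280.00/482.15 = 0.4193.
Q_H = W/η = 70.3/0.4193 = 167.7 MW.

Q̇_H ≈ 167.7 MW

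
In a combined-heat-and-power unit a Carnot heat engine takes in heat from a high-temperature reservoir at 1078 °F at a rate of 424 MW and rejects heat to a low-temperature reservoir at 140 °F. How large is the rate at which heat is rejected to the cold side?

T_H = 1078 °F → (1078 − 32) × 5/9 = 581.11 °C = 854.26 K.
T_C = 140 °F → (140 − 32) × 5/9 = 60.00 °C = 333.15 K.
Carnot efficiency: η = 1 − T_C/T_H = 1 − 333.15/854.26 = 0.6100.
For a reversible cycle Q_C/Q_H = T_C/T_H, so Q_C = 424 × 333.15/854.26 = 165.4 MW.

Q̇_C ≈ 165.4 MW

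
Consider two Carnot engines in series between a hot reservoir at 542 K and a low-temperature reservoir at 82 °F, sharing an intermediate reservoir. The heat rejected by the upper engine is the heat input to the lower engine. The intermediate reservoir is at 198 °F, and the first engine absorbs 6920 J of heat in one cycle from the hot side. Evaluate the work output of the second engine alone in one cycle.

W₂ ≈ 822.8 J

T_C = 82 °F → (82 − 32) × 5/9 = 27.78 °C = 300.93 K.
T_m = 198 °F → (198 − 32) × 5/9 = 92.22 °C = 365.37 K.
Heat entering the second stage: Q_m = Q_H·(T_m/T_H) = 6920 × 365.37/542.00 = 4665 J.
Second-stage efficiency η₂ = 1 − T_C/T_m = 1 − 300.93/365.37 = 0.1764, so W₂ = η₂·Q_m = 822.8 J.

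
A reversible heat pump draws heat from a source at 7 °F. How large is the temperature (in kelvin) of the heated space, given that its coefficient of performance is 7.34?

T_H ≈ 300 K

T_C = 7 °F → (7 − 32) × 5/9 = -13.89 °C = 259.26 K.
COP_HP = T_H/(T_H − T_C) ⇒ T_H = T_C·COP_HP/(COP_HP − 1) = 259.26 × 7.34/(7.34 − 1) = 300 K.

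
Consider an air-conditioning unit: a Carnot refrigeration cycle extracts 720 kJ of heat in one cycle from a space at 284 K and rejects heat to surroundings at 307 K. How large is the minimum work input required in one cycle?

W_in ≈ 58.31 kJ

For a reversible refrigerator, COP_R = T_C/(T_H − T_C) = 284.00/23.00 = 12.3478.
W = Q_C/COP_R = 720/12.3478 = 58.31 kJ.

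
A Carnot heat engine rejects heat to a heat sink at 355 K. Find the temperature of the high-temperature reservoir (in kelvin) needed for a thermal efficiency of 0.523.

From η = 1 − T_C/T_H, solving for T_H gives T_H = T_C/(1 − η) = 355.00/(1 − 0.523) = 744 K.

T_H ≈ 744 K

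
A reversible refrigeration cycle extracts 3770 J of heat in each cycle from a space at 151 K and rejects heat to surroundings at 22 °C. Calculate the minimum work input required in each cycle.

T_H = 22 °C → 22 + 273.15 = 295.15 K.
The reversible coefficient of performance is COP_R = T_C/(T_H − T_C) = 151.00/144.15 = 1.0475.
W = Q_C/COP_R = 3770/1.0475 = 3599 J.

W_in ≈ 3599 J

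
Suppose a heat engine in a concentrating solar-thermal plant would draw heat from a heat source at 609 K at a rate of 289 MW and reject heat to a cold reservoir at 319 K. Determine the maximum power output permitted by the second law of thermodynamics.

No engine can exceed the Carnot limit: η_max = 1 − T_C/T_H = 1 − 319.00/609.00 = 0.4762.
W_max = η_max · Q_H = 0.4762 × 289 = 138 MW.

Ẇ_max ≈ 138 MW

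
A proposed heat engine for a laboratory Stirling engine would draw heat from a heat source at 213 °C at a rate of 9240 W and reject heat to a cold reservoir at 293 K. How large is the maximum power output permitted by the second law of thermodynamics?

Ẇ_max ≈ 3670 W

T_H = 213 °C → 213 + 273.15 = 486.15 K.
The upper bound on efficiency is η_max = 1 − T_C/T_H = 1 − 293.00/486.15 = 0.3973.
W_max = η_max · Q_H = 0.3973 × 9240 = 3670 W.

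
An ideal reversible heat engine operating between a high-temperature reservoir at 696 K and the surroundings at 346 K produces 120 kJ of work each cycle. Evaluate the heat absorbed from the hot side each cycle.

Q_H ≈ 238.6 kJ

The Carnot efficiency is η = 1 − T_C/T_H = 1 − 346.00/696.00 = 0.5029.
Q_H = W/η = 120/0.5029 = 238.6 kJ.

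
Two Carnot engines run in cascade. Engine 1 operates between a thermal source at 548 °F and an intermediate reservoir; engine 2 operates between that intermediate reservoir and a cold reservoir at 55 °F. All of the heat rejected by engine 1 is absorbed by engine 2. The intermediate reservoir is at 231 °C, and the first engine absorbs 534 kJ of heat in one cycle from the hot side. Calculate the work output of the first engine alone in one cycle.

W₁ ≈ 53.1 kJ

T_H = 548 °F → (548 − 32) × 5/9 = 286.67 °C = 559.82 K.
T_C = 55 °F → (55 − 32) × 5/9 = 12.78 °C = 285.93 K.
T_m = 231 °C → 231 + 273.15 = 504.15 K.
First-stage efficiency η₁ = 1 − T_m/T_H = 1 − 504.15/559.82 = 0.0994.
W₁ = η₁·Q_H = 0.0994 × 534 = 53.1 kJ.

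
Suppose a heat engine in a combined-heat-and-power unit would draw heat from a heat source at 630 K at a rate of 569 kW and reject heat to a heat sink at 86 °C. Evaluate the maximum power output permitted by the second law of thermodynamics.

T_C = 86 °C → 86 + 273.15 = 359.15 K.
The second-law ceiling is the Carnot efficiency, η_max = 1 − T_C/T_H = 1 − 359.15/630.00 = 0.4299.
W_max = η_max · Q_H = 0.4299 × 569 = 245 kW.

Ẇ_max ≈ 245 kW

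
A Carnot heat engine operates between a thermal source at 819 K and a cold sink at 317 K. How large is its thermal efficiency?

Carnot efficiency: η = 1 − T_C/T_H = 1 − 317.00/819.00 = 0.613.

η ≈ 0.613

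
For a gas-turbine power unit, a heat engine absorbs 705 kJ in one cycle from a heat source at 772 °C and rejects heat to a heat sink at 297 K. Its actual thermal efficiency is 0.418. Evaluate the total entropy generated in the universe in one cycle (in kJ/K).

ΔS_univ ≈ 0.7070 kJ/K

T_H = 772 °C → 772 + 273.15 = 1045.15 K.
W = η·Q_H = 0.418 × 705 = 294.7 kJ, so Q_C = Q_H − W = 410.3 kJ.
Entropy balance on the reservoirs: −Q_H/T_H = -0.6745 kJ/K, +Q_C/T_C = 1.382 kJ/K.
ΔS_univ = −Q_H/T_H + Q_C/T_C = 0.7070 kJ/K (> 0, since η = 0.418 < η_Carnot = 0.716).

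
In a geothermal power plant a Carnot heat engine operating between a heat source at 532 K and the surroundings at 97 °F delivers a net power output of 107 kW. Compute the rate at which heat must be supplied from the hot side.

T_C = 97 °F → (97 − 32) × 5/9 = 36.11 °C = 309.26 K.
Since the cycle is reversible, η = 1 − T_C/T_H = 1 − 309.26/532.00 = 0.4187.
Q_H = W/η = 107/0.4187 = 256 kW.

Q̇_H ≈ 256 kW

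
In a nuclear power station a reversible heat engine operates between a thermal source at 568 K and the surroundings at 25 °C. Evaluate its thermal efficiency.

η ≈ 0.475

T_C = 25 °C → 25 + 273.15 = 298.15 K.
η_rev = 1 − T_C/T_H = 1 − 298.15/568.00 = 0.475.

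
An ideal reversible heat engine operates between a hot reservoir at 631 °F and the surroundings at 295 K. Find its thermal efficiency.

T_H = 631 °F → (631 − 32) × 5/9 = 332.78 °C = 605.93 K.
The Carnot efficiency is η = 1 − T_C/T_H = 1 − 295.00/605.93 = 0.513.

η ≈ 0.513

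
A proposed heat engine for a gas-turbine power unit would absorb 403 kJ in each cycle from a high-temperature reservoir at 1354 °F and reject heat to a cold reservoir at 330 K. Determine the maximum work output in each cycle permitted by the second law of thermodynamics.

T_H = 1354 °F → (1354 − 32) × 5/9 = 734.44 °C = 1007.59 K.
The upper bound on efficiency is η_max = 1 − T_C/T_H = 1 − 330.00/1007.59 = 0.6725.
W_max = η_max · Q_H = 0.6725 × 403 = 271 kJ.

W_max ≈ 271 kJ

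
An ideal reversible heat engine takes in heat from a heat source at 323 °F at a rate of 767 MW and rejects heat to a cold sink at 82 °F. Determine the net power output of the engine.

T_H = 323 °F → (323 − 32) × 5/9 = 161.67 °C = 434.82 K.
T_C = 82 °F → (82 − 32) × 5/9 = 27.78 °C = 300.93 K.
η_rev = 1 − T_C/T_H = 1 − 300.93/434.82 = 0.3079.
W = η·Q_H = 0.3079 × 767 = 236.2 MW.

Ẇ ≈ 236.2 MW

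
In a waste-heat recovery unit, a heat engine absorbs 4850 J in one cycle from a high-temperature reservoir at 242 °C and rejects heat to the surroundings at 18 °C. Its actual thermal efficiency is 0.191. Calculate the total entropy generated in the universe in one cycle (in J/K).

T_H = 242 °C → 242 + 273.15 = 515.15 K.
T_C = 18 °C → 18 + 273.15 = 291.15 K.
W = η·Q_H = 0.191 × 4850 = 926.4 J, so Q_C = Q_H − W = 3924 J.
Entropy balance on the reservoirs: −Q_H/T_H = -9.415 J/K, +Q_C/T_C = 13.48 J/K.
ΔS_univ = −Q_H/T_H + Q_C/T_C = 4.062 J/K (> 0, since η = 0.191 < η_Carnot = 0.435).

ΔS_univ ≈ 4.062 J/K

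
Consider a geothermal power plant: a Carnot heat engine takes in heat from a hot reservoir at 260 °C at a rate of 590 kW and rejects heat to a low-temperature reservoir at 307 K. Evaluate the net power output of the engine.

T_H = 260 °C → 260 + 273.15 = 533.15 K.
Since the cycle is reversible, η = 1 − T_C/T_H = 1 − 307.00/533.15 = 0.4242.
W = η·Q_H = 0.4242 × 590 = 250 kW.

Ẇ ≈ 250 kW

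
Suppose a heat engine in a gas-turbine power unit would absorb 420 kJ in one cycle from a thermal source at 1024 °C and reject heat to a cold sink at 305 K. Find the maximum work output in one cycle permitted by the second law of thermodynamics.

T_H = 1024 °C → 1024 + 273.15 = 1297.15 K.
By the Carnot theorem, η_max = 1 − T_C/T_H = 1 − 305.00/1297.15 = 0.7649.
W_max = η_max · Q_H = 0.7649 × 420 = 321 kJ.

W_max ≈ 321 kJ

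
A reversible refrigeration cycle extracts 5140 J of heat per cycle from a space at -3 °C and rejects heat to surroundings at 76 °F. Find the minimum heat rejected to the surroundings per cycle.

T_H = 76 °F → (76 − 32) × 5/9 = 24.44 °C = 297.59 K.
T_C = -3 °C → -3 + 273.15 = 270.15 K.
For a reversible cycle Q_H/Q_C = T_H/T_C, so Q_H = Q_C·T_H/T_C = 5140 × 297.59/270.15 = 5660 J.

Q_H ≈ 5660 J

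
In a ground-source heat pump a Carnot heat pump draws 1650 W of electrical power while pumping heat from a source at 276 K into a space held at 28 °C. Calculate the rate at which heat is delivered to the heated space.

T_H = 28 °C → 28 + 273.15 = 301.15 K.
Reversible heating COP: COP_HP = T_H/(T_H − T_C) = 301.15/25.15 = 11.9742.
Q_H = COP_HP · W = 11.9742 × 1650 = 19800 W.

Q̇_H ≈ 19800 W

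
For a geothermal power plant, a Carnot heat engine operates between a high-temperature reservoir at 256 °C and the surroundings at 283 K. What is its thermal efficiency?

T_H = 256 °C → 256 + 273.15 = 529.15 K.
Since the cycle is reversible, η = 1 − T_C/T_H = 1 − 283.00/529.15 = 0.465.

η ≈ 0.465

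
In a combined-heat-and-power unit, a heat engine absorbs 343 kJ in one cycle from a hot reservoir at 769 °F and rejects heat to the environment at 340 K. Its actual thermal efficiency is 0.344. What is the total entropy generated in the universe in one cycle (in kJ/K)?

T_H = 769 °F → (769 − 32) × 5/9 = 409.44 °C = 682.59 K.
W = η·Q_H = 0.344 × 343 = 118.0 kJ, so Q_C = Q_H − W = 225.0 kJ.
The hot reservoir loses entropy Q_H/T_H = 343/682.59 = 0.5025 kJ/K; the cold reservoir gains Q_C/T_C = 225.0/340.00 = 0.6618 kJ/K.
ΔS_univ = −Q_H/T_H + Q_C/T_C = 0.159 kJ/K (> 0, since η = 0.344 < η_Carnot = 0.502).

ΔS_univ ≈ 0.159 kJ/K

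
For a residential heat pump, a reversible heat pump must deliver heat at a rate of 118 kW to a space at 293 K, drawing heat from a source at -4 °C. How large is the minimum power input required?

Ẇ_in ≈ 9.61 kW

T_C = -4 °C → -4 + 273.15 = 269.15 K.
Reversible heating COP: COP_HP = T_H/(T_H − T_C) = 293.00/23.85 = 12.2851.
W = Q_H/COP_HP = 118/12.2851 = 9.61 kW.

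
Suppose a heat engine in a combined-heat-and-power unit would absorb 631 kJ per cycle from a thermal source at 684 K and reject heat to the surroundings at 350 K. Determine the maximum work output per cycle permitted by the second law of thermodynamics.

By the Carnot theorem, η_max = 1 − T_C/T_H = 1 − 350.00/684.00 = 0.4883.
W_max = η_max · Q_H = 0.4883 × 631 = 308 kJ.

W_max ≈ 308 kJ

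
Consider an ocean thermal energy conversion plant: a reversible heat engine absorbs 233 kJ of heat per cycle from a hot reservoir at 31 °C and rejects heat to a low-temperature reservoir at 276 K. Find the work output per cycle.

T_H = 31 °C → 31 + 273.15 = 304.15 K.
The Carnot efficiency is η = 1 − T_C/T_H = 1 − 276.00/304.15 = 0.0926.
W = η·Q_H = 0.0926 × 233 = 21.56 kJ.

W ≈ 21.56 kJ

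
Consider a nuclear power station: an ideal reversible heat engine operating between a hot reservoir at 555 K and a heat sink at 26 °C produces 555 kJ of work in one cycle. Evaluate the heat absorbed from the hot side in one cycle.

T_C = 26 °C → 26 + 273.15 = 299.15 K.
Carnot efficiency: η = 1 − T_C/T_H = 1 − 299.15/555.00 = 0.4610.
Q_H = W/η = 555/0.4610 = 1200 kJ.

Q_H ≈ 1200 kJ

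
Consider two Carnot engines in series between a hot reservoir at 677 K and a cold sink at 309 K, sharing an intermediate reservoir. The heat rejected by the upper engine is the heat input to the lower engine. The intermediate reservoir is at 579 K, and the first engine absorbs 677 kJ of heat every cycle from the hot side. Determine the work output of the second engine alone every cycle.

W₂ ≈ 270 kJ

Heat entering the second stage: Q_m = Q_H·(T_m/T_H) = 677 × 579.00/677.00 = 579 kJ.
Second-stage efficiency η₂ = 1 − T_C/T_m = 1 − 309.00/579.00 = 0.4663, so W₂ = η₂·Q_m = 270 kJ.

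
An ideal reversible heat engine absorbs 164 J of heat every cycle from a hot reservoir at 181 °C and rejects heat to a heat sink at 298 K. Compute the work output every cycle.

T_H = 181 °C → 181 + 273.15 = 454.15 K.
η_rev = 1 − T_C/T_H = 1 − 298.00/454.15 = 0.3438.
W = η·Q_H = 0.3438 × 164 = 56.4 J.

W ≈ 56.4 J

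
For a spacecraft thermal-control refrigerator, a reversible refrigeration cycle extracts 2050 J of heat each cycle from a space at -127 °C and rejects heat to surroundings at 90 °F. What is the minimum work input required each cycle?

W_in ≈ 2233 J

T_H = 90 °F → (90 − 32) × 5/9 = 32.22 °C = 305.37 K.
T_C = -127 °C → -127 + 273.15 = 146.15 K.
The reversible coefficient of performance is COP_R = T_C/(T_H − T_C) = 146.15/159.22 = 0.9179.
W = Q_C/COP_R = 2050/0.9179 = 2233 J.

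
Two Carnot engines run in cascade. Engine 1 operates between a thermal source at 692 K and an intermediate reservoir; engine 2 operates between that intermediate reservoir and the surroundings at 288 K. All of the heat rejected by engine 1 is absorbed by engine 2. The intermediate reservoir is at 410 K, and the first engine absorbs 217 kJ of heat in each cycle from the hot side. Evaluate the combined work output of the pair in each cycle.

Two reversible stages in series are equivalent to a single Carnot engine between T_H and T_C, so η_total = 1 − T_C/T_H = 1 − 288.00/692.00 = 0.5838.
W_total = η_total · Q_H = 0.5838 × 217 = 127 kJ.

W_total ≈ 127 kJ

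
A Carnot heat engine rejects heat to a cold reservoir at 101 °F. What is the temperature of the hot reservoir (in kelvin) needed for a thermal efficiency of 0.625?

T_C = 101 °F → (101 − 32) × 5/9 = 38.33 °C = 311.48 K.
From η = 1 − T_C/T_H, solving for T_H gives T_H = T_C/(1 − η) = 311.48/(1 − 0.625) = 831 K.

T_H ≈ 831 K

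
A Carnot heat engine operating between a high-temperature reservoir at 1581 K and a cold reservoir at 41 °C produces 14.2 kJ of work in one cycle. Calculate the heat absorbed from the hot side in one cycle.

Q_H ≈ 17.7 kJ

T_C = 41 °C → 41 + 273.15 = 314.15 K.
For a reversible engine, η = 1 − T_C/T_H = 1 − 314.15/1581.00 = 0.8013.
Q_H = W/η = 14.2/0.8013 = 17.7 kJ.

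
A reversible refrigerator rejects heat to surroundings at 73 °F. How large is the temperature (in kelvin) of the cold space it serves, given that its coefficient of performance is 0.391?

T_H = 73 °F → (73 − 32) × 5/9 = 22.78 °C = 295.93 K.
COP_R = T_C/(T_H − T_C) ⇒ T_C = T_H·COP_R/(1 + COP_R) = 295.93 × 0.391/(1 + 0.391) = 83.18 K.

T_C ≈ 83.18 K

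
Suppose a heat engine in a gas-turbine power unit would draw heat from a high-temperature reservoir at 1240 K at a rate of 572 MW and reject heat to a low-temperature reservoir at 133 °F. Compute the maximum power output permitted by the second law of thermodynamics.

Ẇ_max ≈ 420 MW

T_C = 133 °F → (133 − 32) × 5/9 = 56.11 °C = 329.26 K.
The upper bound on efficiency is η_max = 1 − T_C/T_H = 1 − 329.26/1240.00 = 0.7345.
W_max = η_max · Q_H = 0.7345 × 572 = 420 MW.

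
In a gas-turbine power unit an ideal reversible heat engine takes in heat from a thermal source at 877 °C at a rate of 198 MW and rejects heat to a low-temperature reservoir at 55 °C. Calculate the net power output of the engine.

Ẇ ≈ 142 MW

T_H = 877 °C → 877 + 273.15 = 1150.15 K.
T_C = 55 °C → 55 + 273.15 = 328.15 K.
For a reversible engine, η = 1 − T_C/T_H = 1 − 328.15/1150.15 = 0.7147.
W = η·Q_H = 0.7147 × 198 = 142 MW.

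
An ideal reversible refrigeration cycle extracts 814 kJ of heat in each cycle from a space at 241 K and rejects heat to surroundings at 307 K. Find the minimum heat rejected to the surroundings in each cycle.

Q_H ≈ 1037 kJ

For a reversible cycle Q_H/Q_C = T_H/T_C, so Q_H = Q_C·T_H/T_C = 814 × 307.00/241.00 = 1037 kJ.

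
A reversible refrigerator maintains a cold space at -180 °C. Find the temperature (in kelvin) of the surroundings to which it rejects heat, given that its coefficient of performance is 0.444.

T_H ≈ 303 K

T_C = -180 °C → -180 + 273.15 = 93.15 K.
COP_R = T_C/(T_H − T_C) ⇒ T_H = T_C·(1 + 1/COP_R) = 93.15 × (1 + 1/0.444) = 303 K.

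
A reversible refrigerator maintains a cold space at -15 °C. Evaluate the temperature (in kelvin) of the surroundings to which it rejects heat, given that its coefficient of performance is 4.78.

T_C = -15 °C → -15 + 273.15 = 258.15 K.
COP_R = T_C/(T_H − T_C) ⇒ T_H = T_C·(1 + 1/COP_R) = 258.15 × (1 + 1/4.78) = 312 K.

T_H ≈ 312 K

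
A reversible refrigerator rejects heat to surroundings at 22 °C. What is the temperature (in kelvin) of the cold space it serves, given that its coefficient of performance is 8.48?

T_H = 22 °C → 22 + 273.15 = 295.15 K.
COP_R = T_C/(T_H − T_C) ⇒ T_C = T_H·COP_R/(1 + COP_R) = 295.15 × 8.48/(1 + 8.48) = 264 K.

T_C ≈ 264 K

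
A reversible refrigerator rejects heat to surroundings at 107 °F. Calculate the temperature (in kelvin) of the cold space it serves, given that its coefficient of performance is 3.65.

T_H = 107 °F → (107 − 32) × 5/9 = 41.67 °C = 314.82 K.
COP_R = T_C/(T_H − T_C) ⇒ T_C = T_H·COP_R/(1 + COP_R) = 314.82 × 3.65/(1 + 3.65) = 247 K.

T_C ≈ 247 K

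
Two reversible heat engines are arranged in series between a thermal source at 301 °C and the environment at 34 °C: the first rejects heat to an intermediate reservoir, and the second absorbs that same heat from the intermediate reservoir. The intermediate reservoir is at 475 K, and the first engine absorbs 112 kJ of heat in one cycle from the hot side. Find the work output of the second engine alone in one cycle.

T_H = 301 °C → 301 + 273.15 = 574.15 K.
T_C = 34 °C → 34 + 273.15 = 307.15 K.
Heat entering the second stage: Q_m = Q_H·(T_m/T_H) = 112 × 475.00/574.15 = 92.7 kJ.
Second-stage efficiency η₂ = 1 − T_C/T_m = 1 − 307.15/475.00 = 0.3534, so W₂ = η₂·Q_m = 32.7 kJ.

W₂ ≈ 32.7 kJ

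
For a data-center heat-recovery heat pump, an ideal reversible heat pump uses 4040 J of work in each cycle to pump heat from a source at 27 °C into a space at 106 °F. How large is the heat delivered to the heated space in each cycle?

T_H = 106 °F → (106 − 32) × 5/9 = 41.11 °C = 314.26 K.
T_C = 27 °C → 27 + 273.15 = 300.15 K.
Reversible heating COP: COP_HP = T_H/(T_H − T_C) = 314.26/14.11 = 22.2705.
Q_H = COP_HP · W = 22.2705 × 4040 = 90000 J.

Q_H ≈ 90000 J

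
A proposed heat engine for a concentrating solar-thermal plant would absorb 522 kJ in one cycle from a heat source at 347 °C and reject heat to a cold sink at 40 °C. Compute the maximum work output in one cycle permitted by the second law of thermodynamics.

T_H = 347 °C → 347 + 273.15 = 620.15 K.
T_C = 40 °C → 40 + 273.15 = 313.15 K.
The upper bound on efficiency is η_max = 1 − T_C/T_H = 1 − 313.15/620.15 = 0.4950.
W_max = η_max · Q_H = 0.4950 × 522 = 258.4 kJ.

W_max ≈ 258.4 kJ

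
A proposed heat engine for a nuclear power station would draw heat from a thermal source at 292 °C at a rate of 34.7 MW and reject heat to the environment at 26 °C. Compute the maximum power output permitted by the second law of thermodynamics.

Ẇ_max ≈ 16.3 MW

T_H = 292 °C → 292 + 273.15 = 565.15 K.
T_C = 26 °C → 26 + 273.15 = 299.15 K.
By the Carnot theorem, η_max = 1 − T_C/T_H = 1 − 299.15/565.15 = 0.4707.
W_max = η_max · Q_H = 0.4707 × 34.7 = 16.3 MW.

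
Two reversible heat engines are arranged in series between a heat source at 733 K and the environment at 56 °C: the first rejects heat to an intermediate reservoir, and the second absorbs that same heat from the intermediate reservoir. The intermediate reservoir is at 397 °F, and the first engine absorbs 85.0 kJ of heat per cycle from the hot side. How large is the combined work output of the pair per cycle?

W_total ≈ 46.8 kJ

T_C = 56 °C → 56 + 273.15 = 329.15 K.
Two reversible stages in series are equivalent to a single Carnot engine between T_H and T_C, so η_total = 1 − T_C/T_H = 1 − 329.15/733.00 = 0.5510.
W_total = η_total · Q_H = 0.5510 × 85.0 = 46.8 kJ.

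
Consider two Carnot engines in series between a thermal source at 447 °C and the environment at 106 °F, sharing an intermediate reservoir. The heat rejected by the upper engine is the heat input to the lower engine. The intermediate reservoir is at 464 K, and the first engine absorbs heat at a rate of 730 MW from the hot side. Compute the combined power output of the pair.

Ẇ_total ≈ 411.4 MW

T_H = 447 °C → 447 + 273.15 = 720.15 K.
T_C = 106 °F → (106 − 32) × 5/9 = 41.11 °C = 314.26 K.
Two reversible stages in series are equivalent to a single Carnot engine between T_H and T_C, so η_total = 1 − T_C/T_H = 1 − 314.26/720.15 = 0.5636.
W_total = η_total · Q_H = 0.5636 × 730 = 411.4 MW.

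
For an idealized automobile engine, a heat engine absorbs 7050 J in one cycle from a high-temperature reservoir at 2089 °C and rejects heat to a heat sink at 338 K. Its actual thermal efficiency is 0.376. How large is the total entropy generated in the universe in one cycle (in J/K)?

ΔS_univ ≈ 10.0 J/K

T_H = 2089 °C → 2089 + 273.15 = 2362.15 K.
W = η·Q_H = 0.376 × 7050 = 2651 J, so Q_C = Q_H − W = 4399 J.
The hot reservoir loses entropy Q_H/T_H = 7050/2362.15 = 2.985 J/K; the cold reservoir gains Q_C/T_C = 4399/338.00 = 13.02 J/K.
ΔS_univ = −Q_H/T_H + Q_C/T_C = 10.0 J/K (> 0, since η = 0.376 < η_Carnot = 0.857).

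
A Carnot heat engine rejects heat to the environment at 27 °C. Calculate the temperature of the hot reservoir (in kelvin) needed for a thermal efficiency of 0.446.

T_H ≈ 542 K

T_C = 27 °C → 27 + 273.15 = 300.15 K.
From η = 1 − T_C/T_H, solving for T_H gives T_H = T_C/(1 − η) = 300.15/(1 − 0.446) = 542 K.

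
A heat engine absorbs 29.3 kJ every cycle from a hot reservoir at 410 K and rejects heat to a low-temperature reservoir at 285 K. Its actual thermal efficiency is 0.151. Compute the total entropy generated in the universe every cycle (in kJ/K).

ΔS_univ ≈ 0.01582 kJ/K

W = η·Q_H = 0.151 × 29.3 = 4.424 kJ, so Q_C = Q_H − W = 24.88 kJ.
Entropy balance on the reservoirs: −Q_H/T_H = -0.07146 kJ/K, +Q_C/T_C = 0.08728 kJ/K.
ΔS_univ = −Q_H/T_H + Q_C/T_C = 0.01582 kJ/K (> 0, since η = 0.151 < η_Carnot = 0.305).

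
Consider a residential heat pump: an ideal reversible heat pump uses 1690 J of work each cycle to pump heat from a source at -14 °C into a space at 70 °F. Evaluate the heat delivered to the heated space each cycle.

Q_H ≈ 14200 J

T_H = 70 °F → (70 − 32) × 5/9 = 21.11 °C = 294.26 K.
T_C = -14 °C → -14 + 273.15 = 259.15 K.
Reversible heating COP: COP_HP = T_H/(T_H − T_C) = 294.26/35.11 = 8.3809.
Q_H = COP_HP · W = 8.3809 × 1690 = 14200 J.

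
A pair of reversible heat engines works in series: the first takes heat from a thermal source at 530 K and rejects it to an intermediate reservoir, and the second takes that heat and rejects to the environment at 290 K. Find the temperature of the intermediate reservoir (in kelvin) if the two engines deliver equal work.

T_m ≈ 410.0 K

For reversible stages Q_m = Q_H·(T_m/T_H). Setting W₁ = Q_H(1 − T_m/T_H) equal to W₂ = Q_m(1 − T_C/T_m) = Q_H·(T_m − T_C)/T_H gives T_H − T_m = T_m − T_C, so T_m = (T_H + T_C)/2 = (530.00 + 290.00)/2 = 410.0 K.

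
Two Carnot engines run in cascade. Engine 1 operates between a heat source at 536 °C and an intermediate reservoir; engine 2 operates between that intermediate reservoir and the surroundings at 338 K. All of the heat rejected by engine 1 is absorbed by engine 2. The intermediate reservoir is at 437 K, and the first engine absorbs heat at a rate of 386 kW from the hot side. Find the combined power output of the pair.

Ẇ_total ≈ 224.8 kW

T_H = 536 °C → 536 + 273.15 = 809.15 K.
Two reversible stages in series are equivalent to a single Carnot engine between T_H and T_C, so η_total = 1 − T_C/T_H = 1 − 338.00/809.15 = 0.5823.
W_total = η_total · Q_H = 0.5823 × 386 = 224.8 kW.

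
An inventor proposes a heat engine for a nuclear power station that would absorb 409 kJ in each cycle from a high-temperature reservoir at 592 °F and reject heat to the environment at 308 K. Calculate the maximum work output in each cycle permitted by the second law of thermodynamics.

T_H = 592 °F → (592 − 32) × 5/9 = 311.11 °C = 584.26 K.
The second-law ceiling is the Carnot efficiency, η_max = 1 − T_C/T_H = 1 − 308.00/584.26 = 0.4728.
W_max = η_max · Q_H = 0.4728 × 409 = 193.4 kJ.

W_max ≈ 193.4 kJ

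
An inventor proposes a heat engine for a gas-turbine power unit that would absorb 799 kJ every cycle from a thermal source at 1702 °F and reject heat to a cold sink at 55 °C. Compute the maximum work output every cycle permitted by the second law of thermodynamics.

T_H = 1702 °F → (1702 − 32) × 5/9 = 927.78 °C = 1200.93 K.
T_C = 55 °C → 55 + 273.15 = 328.15 K.
The upper bound on efficiency is η_max = 1 − T_C/T_H = 1 − 328.15/1200.93 = 0.7268.
W_max = η_max · Q_H = 0.7268 × 799 = 581 kJ.

W_max ≈ 581 kJ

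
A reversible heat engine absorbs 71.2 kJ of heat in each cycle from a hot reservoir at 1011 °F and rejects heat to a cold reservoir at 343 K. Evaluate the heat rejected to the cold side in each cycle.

T_H = 1011 °F → (1011 − 32) × 5/9 = 543.89 °C = 817.04 K.
η_rev = 1 − T_C/T_H = 1 − 343.00/817.04 = 0.5802.
For a reversible cycle Q_C/Q_H = T_C/T_H, so Q_C = 71.2 × 343.00/817.04 = 29.89 kJ.

Q_C ≈ 29.89 kJ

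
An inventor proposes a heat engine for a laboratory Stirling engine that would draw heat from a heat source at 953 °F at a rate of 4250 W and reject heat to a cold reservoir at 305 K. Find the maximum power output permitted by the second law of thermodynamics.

Ẇ_max ≈ 2598 W

T_H = 953 °F → (953 − 32) × 5/9 = 511.67 °C = 784.82 K.
By the Carnot theorem, η_max = 1 − T_C/T_H = 1 − 305.00/784.82 = 0.6114.
W_max = η_max · Q_H = 0.6114 × 4250 = 2598 W.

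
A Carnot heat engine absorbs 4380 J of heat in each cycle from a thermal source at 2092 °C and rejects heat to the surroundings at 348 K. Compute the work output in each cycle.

T_H = 2092 °C → 2092 + 273.15 = 2365.15 K.
Since the cycle is reversible, η = 1 − T_C/T_H = 1 − 348.00/2365.15 = 0.8529.
W = η·Q_H = 0.8529 × 4380 = 3736 J.

W ≈ 3736 J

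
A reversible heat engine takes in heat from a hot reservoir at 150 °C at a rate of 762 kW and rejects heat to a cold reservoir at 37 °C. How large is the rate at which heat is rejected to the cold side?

T_H = 150 °C → 150 + 273.15 = 423.15 K.
T_C = 37 °C → 37 + 273.15 = 310.15 K.
The Carnot efficiency is η = 1 − T_C/T_H = 1 − 310.15/423.15 = 0.2670.
For a reversible cycle Q_C/Q_H = T_C/T_H, so Q_C = 762 × 310.15/423.15 = 558.5 kW.

Q̇_C ≈ 558.5 kW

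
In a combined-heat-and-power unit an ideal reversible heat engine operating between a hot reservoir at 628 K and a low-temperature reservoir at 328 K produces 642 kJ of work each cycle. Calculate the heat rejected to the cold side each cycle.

Q_C ≈ 702 kJ

The Carnot efficiency is η = 1 − T_C/T_H = 1 − 328.00/628.00 = 0.4777.
Since Q_C/Q_H = T_C/T_H and Q_H = W/η, Q_C = W·T_C/(T_H − T_C) = 642 × 328.00/300.00 = 702 kJ.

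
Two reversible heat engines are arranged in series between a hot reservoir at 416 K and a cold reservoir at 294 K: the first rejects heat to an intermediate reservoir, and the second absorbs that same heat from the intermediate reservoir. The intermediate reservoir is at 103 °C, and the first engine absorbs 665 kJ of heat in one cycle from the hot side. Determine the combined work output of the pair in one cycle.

W_total ≈ 195 kJ

Two reversible stages in series are equivalent to a single Carnot engine between T_H and T_C, so η_total = 1 − T_C/T_H = 1 − 294.00/416.00 = 0.2933.
W_total = η_total · Q_H = 0.2933 × 665 = 195 kJ.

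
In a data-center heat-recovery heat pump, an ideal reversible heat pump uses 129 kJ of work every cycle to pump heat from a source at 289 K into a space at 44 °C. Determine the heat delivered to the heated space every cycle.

T_H = 44 °C → 44 + 273.15 = 317.15 K.
The Carnot heat-pump COP is COP_HP = T_H/(T_H − T_C) = 317.15/28.15 = 11.2664.
Q_H = COP_HP · W = 11.2664 × 129 = 1450 kJ.

Q_H ≈ 1450 kJ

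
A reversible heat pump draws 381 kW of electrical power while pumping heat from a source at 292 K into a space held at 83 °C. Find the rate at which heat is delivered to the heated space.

Q̇_H ≈ 2115 kW

T_H = 83 °C → 83 + 273.15 = 356.15 K.
Reversible heating COP: COP_HP = T_H/(T_H − T_C) = 356.15/64.15 = 5.5518.
Q_H = COP_HP · W = 5.5518 × 381 = 2115 kW.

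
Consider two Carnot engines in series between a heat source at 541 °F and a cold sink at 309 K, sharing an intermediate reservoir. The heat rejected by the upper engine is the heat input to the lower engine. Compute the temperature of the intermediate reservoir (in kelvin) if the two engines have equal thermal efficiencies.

T_m ≈ 414 K

T_H = 541 °F → (541 − 32) × 5/9 = 282.78 °C = 555.93 K.
Equal efficiencies require 1 − T_m/T_H = 1 − T_C/T_m, i.e. T_m/T_H = T_C/T_m, so T_m = √(T_H·T_C) = √(555.93 × 309.00) = 414 K.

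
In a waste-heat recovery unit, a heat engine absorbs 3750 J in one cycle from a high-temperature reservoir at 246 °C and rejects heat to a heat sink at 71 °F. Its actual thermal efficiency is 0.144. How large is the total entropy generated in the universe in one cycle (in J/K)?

ΔS_univ ≈ 3.66 J/K

T_H = 246 °C → 246 + 273.15 = 519.15 K.
T_C = 71 °F → (71 − 32) × 5/9 = 21.67 °C = 294.82 K.
W = η·Q_H = 0.144 × 3750 = 540.0 J, so Q_C = Q_H − W = 3210 J.
Reservoir entropy changes: ΔS_H = −Q_H/T_H = −3750/519.15 = -7.223 J/K and ΔS_C = +Q_C/T_C = 3210/294.82 = 10.89 J/K.
ΔS_univ = −Q_H/T_H + Q_C/T_C = 3.66 J/K (> 0, since η = 0.144 < η_Carnot = 0.432).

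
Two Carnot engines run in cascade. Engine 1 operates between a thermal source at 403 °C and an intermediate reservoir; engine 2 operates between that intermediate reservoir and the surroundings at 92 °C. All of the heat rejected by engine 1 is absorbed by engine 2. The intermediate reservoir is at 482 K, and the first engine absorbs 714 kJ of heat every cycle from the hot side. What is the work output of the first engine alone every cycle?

W₁ ≈ 205 kJ

T_H = 403 °C → 403 + 273.15 = 676.15 K.
T_C = 92 °C → 92 + 273.15 = 365.15 K.
First-stage efficiency η₁ = 1 − T_m/T_H = 1 − 482.00/676.15 = 0.2871.
W₁ = η₁·Q_H = 0.2871 × 714 = 205 kJ.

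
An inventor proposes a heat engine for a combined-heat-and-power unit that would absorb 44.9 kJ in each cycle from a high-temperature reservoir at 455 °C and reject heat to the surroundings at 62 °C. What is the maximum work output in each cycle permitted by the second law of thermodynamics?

T_H = 455 °C → 455 + 273.15 = 728.15 K.
T_C = 62 °C → 62 + 273.15 = 335.15 K.
No engine can exceed the Carnot limit: η_max = 1 − T_C/T_H = 1 − 335.15/728.15 = 0.5397.
W_max = η_max · Q_H = 0.5397 × 44.9 = 24.23 kJ.

W_max ≈ 24.23 kJ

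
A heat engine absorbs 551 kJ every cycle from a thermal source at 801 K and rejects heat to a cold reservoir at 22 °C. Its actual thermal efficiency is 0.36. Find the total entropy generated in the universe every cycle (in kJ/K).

T_C = 22 °C → 22 + 273.15 = 295.15 K.
W = η·Q_H = 0.36 × 551 = 198.4 kJ, so Q_C = Q_H − W = 352.6 kJ.
The hot reservoir loses entropy Q_H/T_H = 551/801.00 = 0.6879 kJ/K; the cold reservoir gains Q_C/T_C = 352.6/295.15 = 1.195 kJ/K.
ΔS_univ = −Q_H/T_H + Q_C/T_C = 0.507 kJ/K (> 0, since η = 0.36 < η_Carnot = 0.632).

ΔS_univ ≈ 0.507 kJ/K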